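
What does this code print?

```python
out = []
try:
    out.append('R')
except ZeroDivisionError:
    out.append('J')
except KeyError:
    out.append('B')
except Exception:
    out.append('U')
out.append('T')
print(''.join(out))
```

Execution trace: 'R' (try body, no exception) → 'T' (after the try/except). Output: RT

Answer: RT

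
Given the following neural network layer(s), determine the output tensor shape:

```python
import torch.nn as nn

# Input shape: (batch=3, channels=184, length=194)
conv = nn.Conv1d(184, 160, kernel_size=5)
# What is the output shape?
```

Input: (3, 184, 194) -> Output: (3, 160, 190)

Answer: (3, 160, 190)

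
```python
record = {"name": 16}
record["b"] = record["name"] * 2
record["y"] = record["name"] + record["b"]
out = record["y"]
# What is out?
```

Trace:
`record = {"name": 16}` → record = {'name': 16}
`record["b"] = record["name"] * 2` → record = {'name': 16, 'b': 32}
`record["y"] = record["name"] + record["b"]` → record = {'name': 16, 'b': 32, 'y': 48}
`out = record["y"]` → out = 48
So out = 48

Answer: 48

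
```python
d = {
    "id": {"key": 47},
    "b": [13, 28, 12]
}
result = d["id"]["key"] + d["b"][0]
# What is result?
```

Trace:
`d = { ...` → d = {'id': {'key': 47}, 'b': [13, 28, 12]}
`result = d["id"]["key"] + d["b"][0]` → result = 60
So result = 60

Answer: 60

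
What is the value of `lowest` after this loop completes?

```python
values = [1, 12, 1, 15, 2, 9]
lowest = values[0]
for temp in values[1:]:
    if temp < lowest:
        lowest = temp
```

Minimum of [1, 12, 1, 15, 2, 9]
`lowest` takes the values: 1

Answer: 1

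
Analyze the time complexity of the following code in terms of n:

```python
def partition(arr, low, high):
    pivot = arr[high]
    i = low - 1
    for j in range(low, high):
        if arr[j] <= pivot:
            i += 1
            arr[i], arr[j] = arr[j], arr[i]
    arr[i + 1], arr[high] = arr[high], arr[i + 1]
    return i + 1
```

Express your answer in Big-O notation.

This is Lomuto partition (single pass over [low, high), where n = high - low). Time complexity: O(n).

Answer: O(n)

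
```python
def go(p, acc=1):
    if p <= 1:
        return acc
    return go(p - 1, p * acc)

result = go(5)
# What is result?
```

Accumulator trace (n, acc): (5, 1) -> (4, 5) -> (3, 20) -> (2, 60) -> (1, 120) -> return 120

Answer: 120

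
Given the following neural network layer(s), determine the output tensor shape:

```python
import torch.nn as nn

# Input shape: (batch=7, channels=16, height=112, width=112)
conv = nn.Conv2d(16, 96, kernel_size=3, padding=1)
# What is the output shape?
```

Input: (7, 16, 112, 112) -> Output: (7, 96, 112, 112)

Answer: (7, 96, 112, 112)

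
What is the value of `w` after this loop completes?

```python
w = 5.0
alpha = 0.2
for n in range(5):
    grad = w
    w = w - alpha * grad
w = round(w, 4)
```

Gradient descent: w = 5.0 * (1 - 0.2)^5
`w` takes the values: 5.0 → 4.0 → 3.2 → 2.56 → 2.048 → 1.6384

Answer: 1.6384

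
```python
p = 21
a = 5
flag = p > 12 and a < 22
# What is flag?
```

Trace:
`p = 21` → p = 21
`a = 5` → a = 5
`flag = p > 12 and a < 22` → flag = True
So flag = True

Answer: True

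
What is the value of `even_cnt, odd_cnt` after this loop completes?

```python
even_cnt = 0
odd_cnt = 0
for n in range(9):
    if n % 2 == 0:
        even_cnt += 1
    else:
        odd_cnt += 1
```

Count evens and odds in range(9)
`even_cnt, odd_cnt` takes the values: (0, 0) → (1, 0) → (1, 1) → (2, 1) → (2, 2) → (3, 2) → (3, 3) → (4, 3) → (4, 4) → (5, 4)

Answer: 5, 4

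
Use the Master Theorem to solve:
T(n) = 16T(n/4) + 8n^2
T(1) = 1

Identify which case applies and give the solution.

a=16, b=4, f(n)=8n^2. log_4(16) = 2. Since c=2 = 2, Case 2 applies: T(n) = Θ(n^log_b(a) · log n) = O(n^2 log n).

Answer: O(n^2 log n) - Case 2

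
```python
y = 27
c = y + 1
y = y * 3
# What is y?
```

Trace:
`y = 27` → y = 27
`c = y + 1` → c = 28
`y = y * 3` → y = 81
So y = 81

Answer: 81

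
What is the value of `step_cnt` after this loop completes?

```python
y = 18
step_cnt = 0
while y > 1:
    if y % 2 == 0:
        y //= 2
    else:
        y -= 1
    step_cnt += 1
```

Steps to reduce 18 to 1
`step_cnt` takes the values: 0 → 1 → 2 → 3 → 4 → 5

Answer: 5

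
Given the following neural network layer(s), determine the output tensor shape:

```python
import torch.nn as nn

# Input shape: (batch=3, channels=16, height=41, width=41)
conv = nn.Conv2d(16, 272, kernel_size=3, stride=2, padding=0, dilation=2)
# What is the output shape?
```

Input: (3, 16, 41, 41) -> Output: (3, 272, 19, 19)

Answer: (3, 272, 19, 19)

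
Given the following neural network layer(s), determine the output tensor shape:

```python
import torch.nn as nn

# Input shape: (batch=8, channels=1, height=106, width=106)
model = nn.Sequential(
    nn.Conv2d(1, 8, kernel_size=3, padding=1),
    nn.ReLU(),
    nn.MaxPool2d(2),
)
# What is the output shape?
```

Input: (8, 1, 106, 106) -> after Conv2d: (8, 8, 106, 106) -> after ReLU: (8, 8, 106, 106) -> Output: (8, 8, 53, 53)

Answer: (8, 8, 53, 53)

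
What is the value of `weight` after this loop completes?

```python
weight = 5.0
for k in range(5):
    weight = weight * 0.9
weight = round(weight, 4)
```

Exponential decay: 5.0 * 0.9^5
`weight` takes the values: 5.0 → 4.5 → 4.05 → 3.645 → 3.2805 → 2.95245 → 2.9525

Answer: 2.9525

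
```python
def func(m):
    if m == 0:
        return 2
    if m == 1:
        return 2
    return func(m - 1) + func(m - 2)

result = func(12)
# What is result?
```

Build up from base cases: func(0)=2, func(1)=2, func(2)=4, func(3)=6, func(4)=10, func(5)=16, func(6)=26, ..., func(12)=466

Answer: 466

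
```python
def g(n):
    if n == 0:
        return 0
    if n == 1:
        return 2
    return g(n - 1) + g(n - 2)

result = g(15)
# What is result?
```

Build up from base cases: g(0)=0, g(1)=2, g(2)=2, g(3)=4, g(4)=6, g(5)=10, g(6)=16, ..., g(15)=1220

Answer: 1220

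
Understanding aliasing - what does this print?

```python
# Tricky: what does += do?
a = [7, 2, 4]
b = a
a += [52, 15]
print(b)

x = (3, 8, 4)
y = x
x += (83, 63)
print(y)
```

Key concept: += behavior differs for mutable vs immutable.
Step by step:
`a = [7, 2, 4]` → a = [7, 2, 4]
`b = a` → b = [7, 2, 4] (same object as a)
`a += [52, 15]` → a = [7, 2, 4, 52, 15] (same object as b); b = [7, 2, 4, 52, 15] (same object as a)
`print(b)` → prints [7, 2, 4, 52, 15]
`x = (3, 8, 4)` → x = (3, 8, 4)
`y = x` → y = (3, 8, 4)
`x += (83, 63)` → x = (3, 8, 4, 83, 63)
`print(y)` → prints (3, 8, 4)

Answer:
[7, 2, 4, 52, 15]
(3, 8, 4)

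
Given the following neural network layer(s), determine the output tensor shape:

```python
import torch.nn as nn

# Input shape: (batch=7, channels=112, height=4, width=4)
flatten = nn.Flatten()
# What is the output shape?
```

Input: (7, 112, 4, 4) -> Output: (7, 1792)

Answer: (7, 1792)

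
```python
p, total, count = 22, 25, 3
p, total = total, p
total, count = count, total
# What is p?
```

Trace:
`p, total, count = 22, 25, 3` → p = 22; total = 25; count = 3
`p, total = total, p` → p = 25; total = 22
`total, count = count, total` → total = 3; count = 22
So p = 25

Answer: 25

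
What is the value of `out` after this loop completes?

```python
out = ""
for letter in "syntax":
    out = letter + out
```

Reverse 'syntax'
`out` takes the values: "" → "s" → "ys" → "nys" → "tnys" → "atnys" → "xatnys"

Answer: "xatnys"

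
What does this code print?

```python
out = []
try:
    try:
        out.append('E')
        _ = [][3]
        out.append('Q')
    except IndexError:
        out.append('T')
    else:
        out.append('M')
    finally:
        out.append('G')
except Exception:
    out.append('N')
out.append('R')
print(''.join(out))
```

Execution trace: 'E' (inner try body) → 'T' (inner except IndexError) → 'G' (inner finally) → 'R' (after the try/except). Output: ETGR

Answer: ETGR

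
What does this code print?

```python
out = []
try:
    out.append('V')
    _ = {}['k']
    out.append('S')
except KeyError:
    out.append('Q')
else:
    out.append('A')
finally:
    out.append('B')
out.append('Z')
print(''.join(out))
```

Execution trace: 'V' (try body) → 'Q' (except KeyError) → 'B' (finally) → 'Z' (after the try/except). Output: VQBZ

Answer: VQBZ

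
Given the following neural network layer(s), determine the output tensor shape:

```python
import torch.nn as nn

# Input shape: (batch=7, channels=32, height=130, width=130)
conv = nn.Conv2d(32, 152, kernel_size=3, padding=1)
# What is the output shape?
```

Input: (7, 32, 130, 130) -> Output: (7, 152, 130, 130)

Answer: (7, 152, 130, 130)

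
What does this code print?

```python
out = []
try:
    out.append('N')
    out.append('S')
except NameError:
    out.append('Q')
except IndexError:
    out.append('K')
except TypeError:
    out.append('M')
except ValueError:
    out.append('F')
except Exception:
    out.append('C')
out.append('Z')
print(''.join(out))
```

Execution trace: 'N' (try body) → 'S' (try body, no exception) → 'Z' (after the try/except). Output: NSZ

Answer: NSZ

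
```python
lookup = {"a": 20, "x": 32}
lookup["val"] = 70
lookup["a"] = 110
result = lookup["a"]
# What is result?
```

Trace:
`lookup = {"a": 20, "x": 32}` → lookup = {'a': 20, 'x': 32}
`lookup["val"] = 70` → lookup = {'a': 20, 'x': 32, 'val': 70}
`lookup["a"] = 110` → lookup = {'a': 110, 'x': 32, 'val': 70}
`result = lookup["a"]` → result = 110
So result = 110

Answer: 110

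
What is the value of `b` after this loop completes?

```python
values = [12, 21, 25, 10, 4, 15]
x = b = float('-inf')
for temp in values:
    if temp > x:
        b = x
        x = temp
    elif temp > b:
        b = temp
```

Second largest (with repeats) in [12, 21, 25, 10, 4, 15]
`b` takes the values: -inf → 12 → 21

Answer: 21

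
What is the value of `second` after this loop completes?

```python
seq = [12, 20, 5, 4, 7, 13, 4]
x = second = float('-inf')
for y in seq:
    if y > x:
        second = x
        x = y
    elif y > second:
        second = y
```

Second largest (with repeats) in [12, 20, 5, 4, 7, 13, 4]
`second` takes the values: -inf → 12 → 13

Answer: 13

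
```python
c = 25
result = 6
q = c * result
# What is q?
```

Trace:
`c = 25` → c = 25
`result = 6` → result = 6
`q = c * result` → q = 150
So q = 150

Answer: 150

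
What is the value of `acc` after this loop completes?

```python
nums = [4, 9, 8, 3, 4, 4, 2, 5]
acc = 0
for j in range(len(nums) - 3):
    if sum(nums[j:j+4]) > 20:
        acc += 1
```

Count windows with sum > 20
`acc` takes the values: 0 → 1 → 2

Answer: 2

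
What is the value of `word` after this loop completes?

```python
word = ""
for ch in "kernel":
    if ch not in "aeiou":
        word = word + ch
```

Remove vowels from 'kernel'
`word` takes the values: "" → "k" → "kr" → "krn" → "krnl"

Answer: "krnl"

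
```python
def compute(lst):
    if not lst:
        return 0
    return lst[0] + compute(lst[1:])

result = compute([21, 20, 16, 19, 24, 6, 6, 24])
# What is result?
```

21 + 20 + 16 + 19 + 24 + 6 + 6 + 24 + 0 = 136

Answer: 136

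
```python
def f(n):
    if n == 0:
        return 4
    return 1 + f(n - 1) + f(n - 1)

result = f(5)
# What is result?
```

f(n) = 1 + 2·f(n-1), f(0)=4. Closed form: (4+1)·2^5 - 1 = 159.

Answer: 159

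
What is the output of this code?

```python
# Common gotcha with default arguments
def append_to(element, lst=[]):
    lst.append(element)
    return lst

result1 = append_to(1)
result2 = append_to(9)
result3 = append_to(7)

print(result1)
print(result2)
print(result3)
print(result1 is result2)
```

Key concept: mutable default argument gotcha.
Step by step:
`result1 = append_to(1)` → result1 = [1]
`result2 = append_to(9)` → result1 = [1, 9] (same object as result2); result2 = [1, 9] (same object as result1)
`result3 = append_to(7)` → result1 = [1, 9, 7] (same object as result2, result3); result2 = [1, 9, 7] (same object as result1, result3); result3 = [1, 9, 7] (same object as result1, result2)
`print(result1)` → prints [1, 9, 7]
`print(result2)` → prints [1, 9, 7]
`print(result3)` → prints [1, 9, 7]
`print(result1 is result2)` → prints True

Answer:
[1, 9, 7]
[1, 9, 7]
[1, 9, 7]
True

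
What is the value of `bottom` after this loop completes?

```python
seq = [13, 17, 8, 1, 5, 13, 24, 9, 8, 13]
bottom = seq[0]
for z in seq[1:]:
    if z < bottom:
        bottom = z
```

Minimum of [13, 17, 8, 1, 5, 13, 24, 9, 8, 13]
`bottom` takes the values: 13 → 8 → 1

Answer: 1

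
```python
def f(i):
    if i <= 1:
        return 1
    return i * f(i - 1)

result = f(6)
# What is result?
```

f(6) = 6 * 5 * 4 * 3 * 2 * 1 = 720

Answer: 720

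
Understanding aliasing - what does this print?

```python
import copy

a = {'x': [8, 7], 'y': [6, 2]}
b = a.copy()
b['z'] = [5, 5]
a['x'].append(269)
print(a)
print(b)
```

Key concept: shallow copy of dict with mutable values.
Step by step:
`a = {'x': [8, 7], 'y': [6, 2]}` → a = {'x': [8, 7], 'y': [6, 2]}
`b = a.copy()` → b = {'x': [8, 7], 'y': [6, 2]}
`b['z'] = [5, 5]` → b = {'x': [8, 7], 'y': [6, 2], 'z': [5, 5]}
`a['x'].append(269)` → a = {'x': [8, 7, 269], 'y': [6, 2]}; b = {'x': [8, 7, 269], 'y': [6, 2], 'z': [5, 5]}
`print(a)` → prints {'x': [8, 7, 269], 'y': [6, 2]}
`print(b)` → prints {'x': [8, 7, 269], 'y': [6, 2], 'z': [5, 5]}

Answer:
{'x': [8, 7, 269], 'y': [6, 2]}
{'x': [8, 7, 269], 'y': [6, 2], 'z': [5, 5]}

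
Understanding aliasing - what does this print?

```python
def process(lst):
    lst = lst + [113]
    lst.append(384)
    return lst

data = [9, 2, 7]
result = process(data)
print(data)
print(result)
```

Key concept: rebinding parameter vs mutation.
Step by step:
`data = [9, 2, 7]` → data = [9, 2, 7]
`result = process(data)` → result = [9, 2, 7, 113, 384]
`print(data)` → prints [9, 2, 7]
`print(result)` → prints [9, 2, 7, 113, 384]

Answer:
[9, 2, 7]
[9, 2, 7, 113, 384]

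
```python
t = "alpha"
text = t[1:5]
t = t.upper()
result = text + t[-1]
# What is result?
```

Trace:
`t = "alpha"` → t = 'alpha'
`text = t[1:5]` → text = 'lpha'
`t = t.upper()` → t = 'ALPHA'
`result = text + t[-1]` → result = 'lphaA'
So result = 'lphaA'

Answer: 'lphaA'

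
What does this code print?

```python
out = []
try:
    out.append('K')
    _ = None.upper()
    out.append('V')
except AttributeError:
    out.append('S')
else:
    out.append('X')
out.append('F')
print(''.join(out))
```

Execution trace: 'K' (try body) → 'S' (except AttributeError) → 'F' (after the try/except). Output: KSF

Answer: KSF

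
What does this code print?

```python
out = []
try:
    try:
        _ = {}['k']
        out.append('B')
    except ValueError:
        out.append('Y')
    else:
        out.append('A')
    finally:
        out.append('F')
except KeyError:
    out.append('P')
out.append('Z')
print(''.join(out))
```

Execution trace: 'F' (inner finally) → 'P' (outer except KeyError) → 'Z' (after the try/except). Output: FPZ

Answer: FPZ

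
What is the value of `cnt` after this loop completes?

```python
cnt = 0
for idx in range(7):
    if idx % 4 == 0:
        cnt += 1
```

Count numbers divisible by 4 in range(7)
`cnt` takes the values: 0 → 1 → 2

Answer: 2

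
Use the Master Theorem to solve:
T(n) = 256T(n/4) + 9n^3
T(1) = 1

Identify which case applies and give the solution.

a=256, b=4, f(n)=9n^3. log_4(256) = 4. Since c=3 < 4, Case 1 applies: T(n) = Θ(n^log_b(a)) = O(n^4).

Answer: O(n^4) - Case 1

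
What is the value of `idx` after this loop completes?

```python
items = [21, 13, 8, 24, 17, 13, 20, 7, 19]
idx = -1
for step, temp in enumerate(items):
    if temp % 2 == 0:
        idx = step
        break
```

First even number index in [21, 13, 8, 24, 17, 13, 20, 7, 19]
`idx` takes the values: -1 → 2

Answer: 2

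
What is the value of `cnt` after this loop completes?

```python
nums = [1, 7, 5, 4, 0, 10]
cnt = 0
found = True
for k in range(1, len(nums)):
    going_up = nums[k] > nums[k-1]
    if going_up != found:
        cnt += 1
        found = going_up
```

Count direction changes in [1, 7, 5, 4, 0, 10]
`cnt` takes the values: 0 → 1 → 2

Answer: 2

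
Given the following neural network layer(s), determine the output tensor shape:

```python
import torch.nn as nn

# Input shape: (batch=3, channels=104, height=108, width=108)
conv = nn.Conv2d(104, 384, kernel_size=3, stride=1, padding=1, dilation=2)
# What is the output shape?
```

Input: (3, 104, 108, 108) -> Output: (3, 384, 106, 106)

Answer: (3, 384, 106, 106)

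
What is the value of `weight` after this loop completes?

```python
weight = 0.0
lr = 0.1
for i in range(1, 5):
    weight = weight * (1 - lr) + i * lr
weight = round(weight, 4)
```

Moving average with lr=0.1
`weight` takes the values: 0.0 → 0.1 → 0.29 → 0.561 → 0.9049

Answer: 0.9049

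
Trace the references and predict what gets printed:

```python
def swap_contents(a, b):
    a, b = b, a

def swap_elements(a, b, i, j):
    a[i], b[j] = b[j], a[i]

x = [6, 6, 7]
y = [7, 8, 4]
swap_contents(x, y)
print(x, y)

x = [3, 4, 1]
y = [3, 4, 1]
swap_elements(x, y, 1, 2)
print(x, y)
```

Key concept: parameter rebinding vs mutation.
Step by step:
`x = [6, 6, 7]` → x = [6, 6, 7]
`y = [7, 8, 4]` → y = [7, 8, 4]
`swap_contents(x, y)` → no visible change to tracked variables
`print(x, y)` → prints [6, 6, 7] [7, 8, 4]
`x = [3, 4, 1]` → x = [3, 4, 1]
`y = [3, 4, 1]` → y = [3, 4, 1]
`swap_elements(x, y, 1, 2)` → x = [3, 1, 1]; y = [3, 4, 4]
`print(x, y)` → prints [3, 1, 1] [3, 4, 4]

Answer:
[6, 6, 7] [7, 8, 4]
[3, 1, 1] [3, 4, 4]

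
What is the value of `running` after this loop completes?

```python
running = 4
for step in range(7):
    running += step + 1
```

Start at 4, add 1 to 7 = 32
`running` takes the values: 4 → 5 → 7 → 10 → 14 → 19 → 25 → 32

Answer: 32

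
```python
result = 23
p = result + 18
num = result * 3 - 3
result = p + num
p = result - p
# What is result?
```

Trace:
`result = 23` → result = 23
`p = result + 18` → p = 41
`num = result * 3 - 3` → num = 66
`result = p + num` → result = 107
`p = result - p` → p = 66
So result = 107

Answer: 107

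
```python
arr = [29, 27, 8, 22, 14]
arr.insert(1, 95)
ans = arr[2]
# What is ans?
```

Trace:
`arr = [29, 27, 8, 22, 14]` → arr = [29, 27, 8, 22, 14]
`arr.insert(1, 95)` → arr = [29, 95, 27, 8, 22, 14]
`ans = arr[2]` → ans = 27
So ans = 27

Answer: 27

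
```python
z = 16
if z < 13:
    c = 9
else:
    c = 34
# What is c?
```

Trace:
`z = 16` → z = 16
`if z < 13: ...` → z < 13 is False, take else branch → c = 34
So c = 34

Answer: 34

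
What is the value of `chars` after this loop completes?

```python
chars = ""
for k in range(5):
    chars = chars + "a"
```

Repeat 'a' 5 times
`chars` takes the values: "" → "a" → "aa" → "aaa" → "aaaa" → "aaaaa"

Answer: "aaaaa"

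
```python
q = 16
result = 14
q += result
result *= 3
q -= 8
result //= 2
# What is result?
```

Trace:
`q = 16` → q = 16
`result = 14` → result = 14
`q += result` → q = 30
`result *= 3` → result = 42
`q -= 8` → q = 22
`result //= 2` → result = 21
So result = 21

Answer: 21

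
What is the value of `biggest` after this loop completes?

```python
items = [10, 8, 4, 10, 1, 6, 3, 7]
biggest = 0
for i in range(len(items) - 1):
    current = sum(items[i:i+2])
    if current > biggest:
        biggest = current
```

Max sum of 2-element window in [10, 8, 4, 10, 1, 6, 3, 7]
`biggest` takes the values: 0 → 18

Answer: 18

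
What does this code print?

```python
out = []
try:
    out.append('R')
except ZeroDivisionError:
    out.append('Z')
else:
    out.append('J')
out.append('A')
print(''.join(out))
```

Execution trace: 'R' (try body, no exception) → 'J' (else) → 'A' (after the try/except). Output: RJA

Answer: RJA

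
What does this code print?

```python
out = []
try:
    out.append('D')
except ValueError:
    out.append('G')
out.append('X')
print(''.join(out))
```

Execution trace: 'D' (try body, no exception) → 'X' (after the try/except). Output: DX

Answer: DX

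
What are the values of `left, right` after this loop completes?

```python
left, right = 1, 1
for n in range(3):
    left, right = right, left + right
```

Fibonacci: after 3 iterations
`left, right` takes the values: (1, 1) → (1, 2) → (2, 3) → (3, 5)

Answer: 3, 5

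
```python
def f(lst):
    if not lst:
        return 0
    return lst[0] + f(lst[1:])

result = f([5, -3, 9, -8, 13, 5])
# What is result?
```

5 + (-3) + 9 + (-8) + 13 + 5 + 0 = 21

Answer: 21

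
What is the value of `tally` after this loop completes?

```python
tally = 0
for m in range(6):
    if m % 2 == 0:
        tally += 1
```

Count numbers divisible by 2 in range(6)
`tally` takes the values: 0 → 1 → 2 → 3

Answer: 3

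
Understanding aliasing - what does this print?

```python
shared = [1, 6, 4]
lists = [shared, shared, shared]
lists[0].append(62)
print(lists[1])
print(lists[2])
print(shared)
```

Key concept: list of same reference.
Step by step:
`shared = [1, 6, 4]` → shared = [1, 6, 4]
`lists = [shared, shared, shared]` → lists = [[1, 6, 4], [1, 6, 4], [1, 6, 4]]
`lists[0].append(62)` → shared = [1, 6, 4, 62]; lists = [[1, 6, 4, 62], [1, 6, 4, 62], [1, 6, 4, 62]]
`print(lists[1])` → prints [1, 6, 4, 62]
`print(lists[2])` → prints [1, 6, 4, 62]
`print(shared)` → prints [1, 6, 4, 62]

Answer:
[1, 6, 4, 62]
[1, 6, 4, 62]
[1, 6, 4, 62]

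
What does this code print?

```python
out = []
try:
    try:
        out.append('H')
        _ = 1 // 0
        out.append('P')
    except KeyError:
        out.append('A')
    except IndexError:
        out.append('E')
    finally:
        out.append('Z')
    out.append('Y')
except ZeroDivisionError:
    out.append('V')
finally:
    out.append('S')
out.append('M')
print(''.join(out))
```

Execution trace: 'H' (inner try body) → 'Z' (inner finally) → 'V' (except ZeroDivisionError) → 'S' (finally) → 'M' (after the try/except). Output: HZVSM

Answer: HZVSM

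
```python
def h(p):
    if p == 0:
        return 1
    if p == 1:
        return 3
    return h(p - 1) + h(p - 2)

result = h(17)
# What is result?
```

Build up from base cases: h(0)=1, h(1)=3, h(2)=4, h(3)=7, h(4)=11, h(5)=18, h(6)=29, ..., h(17)=5778

Answer: 5778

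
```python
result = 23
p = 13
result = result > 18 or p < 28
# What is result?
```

Trace:
`result = 23` → result = 23
`p = 13` → p = 13
`result = result > 18 or p < 28` → result = True
So result = True

Answer: True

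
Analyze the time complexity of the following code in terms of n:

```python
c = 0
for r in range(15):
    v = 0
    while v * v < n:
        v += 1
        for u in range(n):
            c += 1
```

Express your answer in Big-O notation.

Each loop level contributes: 1 × √n × n. Multiplying the contributions gives O(n√n).

Answer: O(n√n)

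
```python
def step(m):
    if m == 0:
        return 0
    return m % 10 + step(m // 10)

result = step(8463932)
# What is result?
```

Sum of digits of 8463932: 2 + 3 + 9 + 3 + 6 + 4 + 8 = 35

Answer: 35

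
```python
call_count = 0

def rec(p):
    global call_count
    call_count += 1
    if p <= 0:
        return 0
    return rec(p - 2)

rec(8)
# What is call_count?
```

Linear recursion stepping by 2: 5 calls from p=8 down to ≤0.

Answer: 5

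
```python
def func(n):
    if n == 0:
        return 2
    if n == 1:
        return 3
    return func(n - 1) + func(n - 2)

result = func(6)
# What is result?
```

Build up from base cases: func(0)=2, func(1)=3, func(2)=5, func(3)=8, func(4)=13, func(5)=21, func(6)=34

Answer: 34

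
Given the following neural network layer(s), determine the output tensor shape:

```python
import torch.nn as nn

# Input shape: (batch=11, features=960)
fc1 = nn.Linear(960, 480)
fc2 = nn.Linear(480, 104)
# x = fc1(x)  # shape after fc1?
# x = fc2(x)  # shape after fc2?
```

Input: (11, 960) -> after fc1: (11, 480) -> Output: (11, 104)

Answer: (11, 104)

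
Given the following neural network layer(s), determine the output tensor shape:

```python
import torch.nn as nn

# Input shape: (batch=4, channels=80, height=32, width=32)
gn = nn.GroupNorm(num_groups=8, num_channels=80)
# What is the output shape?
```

Input: (4, 80, 32, 32) -> Output: (4, 80, 32, 32)

Answer: (4, 80, 32, 32)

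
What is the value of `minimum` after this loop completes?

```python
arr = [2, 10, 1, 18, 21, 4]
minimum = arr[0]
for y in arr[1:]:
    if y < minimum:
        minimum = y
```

Minimum of [2, 10, 1, 18, 21, 4]
`minimum` takes the values: 2 → 1

Answer: 1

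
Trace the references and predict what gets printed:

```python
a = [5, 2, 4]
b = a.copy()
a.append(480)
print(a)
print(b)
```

Key concept: list.copy() creates independent copy.
Step by step:
`a = [5, 2, 4]` → a = [5, 2, 4]
`b = a.copy()` → b = [5, 2, 4]
`a.append(480)` → a = [5, 2, 4, 480]
`print(a)` → prints [5, 2, 4, 480]
`print(b)` → prints [5, 2, 4]

Answer:
[5, 2, 4, 480]
[5, 2, 4]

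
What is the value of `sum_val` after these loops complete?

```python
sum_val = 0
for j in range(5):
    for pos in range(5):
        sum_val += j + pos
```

Sum of all j+pos for j,pos in 5x5
`sum_val` takes the values: 0 → 1 → 3 → 6 → 10 → 11 → 13 → 16 → 20 → 25 → 27 → 30 → 34 → 39 → 45 → 48 → 52 → 57 → 63 → 70 → 74 → 79 → 85 → 92 → 100

Answer: 100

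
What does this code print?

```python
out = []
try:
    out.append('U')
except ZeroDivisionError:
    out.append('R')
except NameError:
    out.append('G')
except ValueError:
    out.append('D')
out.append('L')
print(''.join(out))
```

Execution trace: 'U' (try body, no exception) → 'L' (after the try/except). Output: UL

Answer: UL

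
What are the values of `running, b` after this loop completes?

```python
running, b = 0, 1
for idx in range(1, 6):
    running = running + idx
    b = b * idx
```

Sum and factorial of 1 to 5
`running, b` takes the values: (0, 1) → (1, 1) → (3, 1) → (3, 2) → (6, 2) → (6, 6) → (10, 6) → (10, 24) → (15, 24) → (15, 120)

Answer: 15, 120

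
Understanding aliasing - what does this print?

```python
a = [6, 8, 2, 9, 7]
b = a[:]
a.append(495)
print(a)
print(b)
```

Key concept: slice [:] creates copy.
Step by step:
`a = [6, 8, 2, 9, 7]` → a = [6, 8, 2, 9, 7]
`b = a[:]` → b = [6, 8, 2, 9, 7]
`a.append(495)` → a = [6, 8, 2, 9, 7, 495]
`print(a)` → prints [6, 8, 2, 9, 7, 495]
`print(b)` → prints [6, 8, 2, 9, 7]

Answer:
[6, 8, 2, 9, 7, 495]
[6, 8, 2, 9, 7]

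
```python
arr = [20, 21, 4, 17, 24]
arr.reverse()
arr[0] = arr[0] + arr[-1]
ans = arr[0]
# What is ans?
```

Trace:
`arr = [20, 21, 4, 17, 24]` → arr = [20, 21, 4, 17, 24]
`arr.reverse()` → arr = [24, 17, 4, 21, 20]
`arr[0] = arr[0] + arr[-1]` → arr = [44, 17, 4, 21, 20]
`ans = arr[0]` → ans = 44
So ans = 44

Answer: 44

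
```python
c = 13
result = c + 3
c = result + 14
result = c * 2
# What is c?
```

Trace:
`c = 13` → c = 13
`result = c + 3` → result = 16
`c = result + 14` → c = 30
`result = c * 2` → result = 60
So c = 30

Answer: 30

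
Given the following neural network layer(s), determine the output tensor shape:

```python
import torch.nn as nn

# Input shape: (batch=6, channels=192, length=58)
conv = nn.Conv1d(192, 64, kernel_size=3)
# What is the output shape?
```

Input: (6, 192, 58) -> Output: (6, 64, 56)

Answer: (6, 64, 56)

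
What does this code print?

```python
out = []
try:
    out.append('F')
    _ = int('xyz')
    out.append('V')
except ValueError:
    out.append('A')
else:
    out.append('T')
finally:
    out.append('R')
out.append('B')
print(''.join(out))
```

Execution trace: 'F' (try body) → 'A' (except ValueError) → 'R' (finally) → 'B' (after the try/except). Output: FARB

Answer: FARB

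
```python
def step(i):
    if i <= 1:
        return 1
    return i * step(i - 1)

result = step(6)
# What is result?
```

step(6) = 6 * 5 * 4 * 3 * 2 * 1 = 720

Answer: 720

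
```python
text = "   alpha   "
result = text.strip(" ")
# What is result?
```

Trace:
`text = "   alpha   "` → text = '   alpha   '
`result = text.strip(" ")` → result = 'alpha'
So result = 'alpha'

Answer: 'alpha'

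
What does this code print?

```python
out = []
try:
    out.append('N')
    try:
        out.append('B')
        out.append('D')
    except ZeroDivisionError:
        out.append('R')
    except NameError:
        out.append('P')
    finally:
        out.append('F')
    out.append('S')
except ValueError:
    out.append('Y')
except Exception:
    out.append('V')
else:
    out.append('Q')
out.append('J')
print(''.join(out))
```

Execution trace: 'N' (try body) → 'B' (inner try body) → 'D' (inner try body, no exception) → 'F' (inner finally) → 'S' (try body, no exception) → 'Q' (else) → 'J' (after the try/except). Output: NBDFSQJ

Answer: NBDFSQJ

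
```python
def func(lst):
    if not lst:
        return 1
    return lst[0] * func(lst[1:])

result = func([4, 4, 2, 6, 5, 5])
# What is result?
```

Product over [4, 4, 2, 6, 5, 5] = 4 * 4 * 2 * 6 * 5 * 5 = 4800

Answer: 4800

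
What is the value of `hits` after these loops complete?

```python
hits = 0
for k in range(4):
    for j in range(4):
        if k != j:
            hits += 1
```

4² - 4 (exclude diagonal)
`hits` takes the values: 0 → 1 → 2 → 3 → 4 → 5 → 6 → 7 → 8 → 9 → 10 → 11 → 12

Answer: 12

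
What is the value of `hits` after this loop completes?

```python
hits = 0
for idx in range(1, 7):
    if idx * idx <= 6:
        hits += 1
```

Count numbers where idx² ≤ 6
`hits` takes the values: 0 → 1 → 2

Answer: 2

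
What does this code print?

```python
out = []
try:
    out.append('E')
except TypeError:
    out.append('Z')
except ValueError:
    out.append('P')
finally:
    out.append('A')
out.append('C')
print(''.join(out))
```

Execution trace: 'E' (try body, no exception) → 'A' (finally) → 'C' (after the try/except). Output: EAC

Answer: EAC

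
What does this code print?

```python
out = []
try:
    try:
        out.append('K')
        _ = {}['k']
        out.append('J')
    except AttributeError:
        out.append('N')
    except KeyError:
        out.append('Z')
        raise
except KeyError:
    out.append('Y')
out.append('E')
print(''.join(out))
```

Execution trace: 'K' (inner try body) → 'Z' (inner except KeyError) → 'Y' (outer except KeyError) → 'E' (after the try/except). Output: KZYE

Answer: KZYE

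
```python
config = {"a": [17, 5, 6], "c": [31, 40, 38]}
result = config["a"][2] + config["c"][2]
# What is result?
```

Trace:
`config = {"a": [17, 5, 6], "c": [31, 40, 38]}` → config = {'a': [17, 5, 6], 'c': [31, 40, 38]}
`result = config["a"][2] + config["c"][2]` → result = 44
So result = 44

Answer: 44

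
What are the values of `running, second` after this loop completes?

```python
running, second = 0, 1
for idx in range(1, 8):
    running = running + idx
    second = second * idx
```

Sum and factorial of 1 to 7
`running, second` takes the values: (0, 1) → (1, 1) → (3, 1) → (3, 2) → (6, 2) → (6, 6) → (10, 6) → (10, 24) → (15, 24) → (15, 120) → (21, 120) → (21, 720) → (28, 720) → (28, 5040)

Answer: 28, 5040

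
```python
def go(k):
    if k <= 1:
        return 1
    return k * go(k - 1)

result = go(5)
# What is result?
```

go(5) = 5 * 4 * 3 * 2 * 1 = 120

Answer: 120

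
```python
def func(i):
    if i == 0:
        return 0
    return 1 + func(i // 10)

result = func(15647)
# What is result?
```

Count of digits of 15647: 5

Answer: 5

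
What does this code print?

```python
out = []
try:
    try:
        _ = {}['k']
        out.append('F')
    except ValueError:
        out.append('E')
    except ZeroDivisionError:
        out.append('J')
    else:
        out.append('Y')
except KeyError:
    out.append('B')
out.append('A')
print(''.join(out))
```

Execution trace: 'B' (outer except KeyError) → 'A' (after the try/except). Output: BA

Answer: BA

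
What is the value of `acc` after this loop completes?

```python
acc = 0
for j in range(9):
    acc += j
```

Sum of 0 to 8 = 36
`acc` takes the values: 0 → 1 → 3 → 6 → 10 → 15 → 21 → 28 → 36

Answer: 36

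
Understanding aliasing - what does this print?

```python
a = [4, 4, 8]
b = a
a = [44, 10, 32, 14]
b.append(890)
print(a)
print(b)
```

Key concept: rebinding vs mutation: a is rebound to a new list, b still points at the original.
Step by step:
`a = [4, 4, 8]` → a = [4, 4, 8]
`b = a` → b = [4, 4, 8] (same object as a)
`a = [44, 10, 32, 14]` → a = [44, 10, 32, 14]
`b.append(890)` → b = [4, 4, 8, 890]
`print(a)` → prints [44, 10, 32, 14]
`print(b)` → prints [4, 4, 8, 890]

Answer:
[44, 10, 32, 14]
[4, 4, 8, 890]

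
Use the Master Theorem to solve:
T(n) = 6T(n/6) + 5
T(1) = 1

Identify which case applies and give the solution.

a=6, b=6, f(n)=5. log_6(6) = 1. Since c=0 < 1, Case 1 applies: T(n) = Θ(n^log_b(a)) = O(n).

Answer: O(n) - Case 1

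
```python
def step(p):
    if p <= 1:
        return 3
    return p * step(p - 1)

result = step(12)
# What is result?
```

step(12) = 12 * 11 * 10 * 9 * 8 * 7 * 6 * 5 * 4 * 3 * 2 * 3 = 1437004800

Answer: 1437004800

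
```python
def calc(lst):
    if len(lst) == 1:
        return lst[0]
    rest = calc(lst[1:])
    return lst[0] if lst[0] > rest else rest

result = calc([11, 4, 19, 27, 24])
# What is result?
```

Recursive max over [11, 4, 19, 27, 24] = 27

Answer: 27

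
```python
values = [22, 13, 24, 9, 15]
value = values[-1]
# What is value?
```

Trace:
`values = [22, 13, 24, 9, 15]` → values = [22, 13, 24, 9, 15]
`value = values[-1]` → value = 15
So value = 15

Answer: 15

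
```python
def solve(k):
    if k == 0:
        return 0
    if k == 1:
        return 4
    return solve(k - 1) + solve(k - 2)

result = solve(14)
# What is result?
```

Build up from base cases: solve(0)=0, solve(1)=4, solve(2)=4, solve(3)=8, solve(4)=12, solve(5)=20, solve(6)=32, ..., solve(14)=1508

Answer: 1508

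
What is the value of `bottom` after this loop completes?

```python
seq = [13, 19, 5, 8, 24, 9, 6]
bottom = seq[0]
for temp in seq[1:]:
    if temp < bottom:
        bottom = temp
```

Minimum of [13, 19, 5, 8, 24, 9, 6]
`bottom` takes the values: 13 → 5

Answer: 5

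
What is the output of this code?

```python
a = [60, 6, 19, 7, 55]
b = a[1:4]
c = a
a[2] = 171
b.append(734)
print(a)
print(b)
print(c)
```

Key concept: slice vs alias.
Step by step:
`a = [60, 6, 19, 7, 55]` → a = [60, 6, 19, 7, 55]
`b = a[1:4]` → b = [6, 19, 7]
`c = a` → c = [60, 6, 19, 7, 55] (same object as a)
`a[2] = 171` → a = [60, 6, 171, 7, 55] (same object as c); c = [60, 6, 171, 7, 55] (same object as a)
`b.append(734)` → b = [6, 19, 7, 734]
`print(a)` → prints [60, 6, 171, 7, 55]
`print(b)` → prints [6, 19, 7, 734]
`print(c)` → prints [60, 6, 171, 7, 55]

Answer:
[60, 6, 171, 7, 55]
[6, 19, 7, 734]
[60, 6, 171, 7, 55]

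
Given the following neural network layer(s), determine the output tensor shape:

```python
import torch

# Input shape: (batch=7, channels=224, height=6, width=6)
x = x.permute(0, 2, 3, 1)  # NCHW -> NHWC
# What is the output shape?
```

Input: (7, 224, 6, 6) -> Output: (7, 6, 6, 224)

Answer: (7, 6, 6, 224)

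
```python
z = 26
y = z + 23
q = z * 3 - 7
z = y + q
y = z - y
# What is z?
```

Trace:
`z = 26` → z = 26
`y = z + 23` → y = 49
`q = z * 3 - 7` → q = 71
`z = y + q` → z = 120
`y = z - y` → y = 71
So z = 120

Answer: 120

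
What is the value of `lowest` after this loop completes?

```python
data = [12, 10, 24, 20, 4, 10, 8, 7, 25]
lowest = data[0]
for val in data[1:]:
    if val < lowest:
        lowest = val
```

Minimum of [12, 10, 24, 20, 4, 10, 8, 7, 25]
`lowest` takes the values: 12 → 10 → 4

Answer: 4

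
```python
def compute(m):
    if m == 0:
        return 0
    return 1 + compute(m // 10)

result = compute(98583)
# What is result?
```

Count of digits of 98583: 5

Answer: 5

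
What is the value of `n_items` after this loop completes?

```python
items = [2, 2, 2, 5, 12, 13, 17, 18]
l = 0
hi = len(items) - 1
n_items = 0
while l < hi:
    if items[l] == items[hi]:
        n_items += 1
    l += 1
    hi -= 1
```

Count matching pairs from ends
`n_items` takes the values: 0

Answer: 0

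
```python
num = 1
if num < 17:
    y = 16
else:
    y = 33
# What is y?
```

Trace:
`num = 1` → num = 1
`if num < 17: ...` → num < 17 is True → y = 16
So y = 16

Answer: 16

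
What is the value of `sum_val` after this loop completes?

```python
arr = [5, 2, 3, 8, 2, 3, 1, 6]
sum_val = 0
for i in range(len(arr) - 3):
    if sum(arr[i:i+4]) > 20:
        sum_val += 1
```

Count windows with sum > 20
`sum_val` takes the values: 0

Answer: 0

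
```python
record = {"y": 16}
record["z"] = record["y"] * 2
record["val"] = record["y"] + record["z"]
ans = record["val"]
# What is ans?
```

Trace:
`record = {"y": 16}` → record = {'y': 16}
`record["z"] = record["y"] * 2` → record = {'y': 16, 'z': 32}
`record["val"] = record["y"] + record["z"]` → record = {'y': 16, 'z': 32, 'val': 48}
`ans = record["val"]` → ans = 48
So ans = 48

Answer: 48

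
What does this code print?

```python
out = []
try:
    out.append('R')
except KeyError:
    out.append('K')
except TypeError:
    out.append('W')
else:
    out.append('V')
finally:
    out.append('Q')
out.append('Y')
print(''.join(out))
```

Execution trace: 'R' (try body, no exception) → 'V' (else) → 'Q' (finally) → 'Y' (after the try/except). Output: RVQY

Answer: RVQY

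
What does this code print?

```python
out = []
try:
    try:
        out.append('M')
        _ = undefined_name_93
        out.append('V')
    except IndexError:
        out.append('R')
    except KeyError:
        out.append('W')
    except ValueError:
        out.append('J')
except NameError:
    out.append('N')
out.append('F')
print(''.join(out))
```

Execution trace: 'M' (inner try body) → 'N' (outer except NameError) → 'F' (after the try/except). Output: MNF

Answer: MNF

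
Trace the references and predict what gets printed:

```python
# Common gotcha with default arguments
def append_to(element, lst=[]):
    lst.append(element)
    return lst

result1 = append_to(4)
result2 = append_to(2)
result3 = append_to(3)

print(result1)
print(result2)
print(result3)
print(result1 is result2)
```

Key concept: mutable default argument gotcha.
Step by step:
`result1 = append_to(4)` → result1 = [4]
`result2 = append_to(2)` → result1 = [4, 2] (same object as result2); result2 = [4, 2] (same object as result1)
`result3 = append_to(3)` → result1 = [4, 2, 3] (same object as result2, result3); result2 = [4, 2, 3] (same object as result1, result3); result3 = [4, 2, 3] (same object as result1, result2)
`print(result1)` → prints [4, 2, 3]
`print(result2)` → prints [4, 2, 3]
`print(result3)` → prints [4, 2, 3]
`print(result1 is result2)` → prints True

Answer:
[4, 2, 3]
[4, 2, 3]
[4, 2, 3]
True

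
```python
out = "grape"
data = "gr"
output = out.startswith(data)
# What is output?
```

Trace:
`out = "grape"` → out = 'grape'
`data = "gr"` → data = 'gr'
`output = out.startswith(data)` → output = True
So output = True

Answer: True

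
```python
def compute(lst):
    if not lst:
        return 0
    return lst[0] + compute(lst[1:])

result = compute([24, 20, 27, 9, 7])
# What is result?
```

24 + 20 + 27 + 9 + 7 + 0 = 87

Answer: 87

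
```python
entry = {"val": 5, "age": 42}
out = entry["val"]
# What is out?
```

Trace:
`entry = {"val": 5, "age": 42}` → entry = {'val': 5, 'age': 42}
`out = entry["val"]` → out = 5
So out = 5

Answer: 5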